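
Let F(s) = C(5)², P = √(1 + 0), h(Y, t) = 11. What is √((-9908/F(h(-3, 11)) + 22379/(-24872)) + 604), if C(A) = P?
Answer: I*√1439040861806/12436 ≈ 96.462*I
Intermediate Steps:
P = 1 (P = √1 = 1)
C(A) = 1
F(s) = 1 (F(s) = 1² = 1)
√((-9908/F(h(-3, 11)) + 22379/(-24872)) + 604) = √((-9908/1 + 22379/(-24872)) + 604) = √((-9908*1 + 22379*(-1/24872)) + 604) = √((-9908 - 22379/24872) + 604) = √(-246454155/24872 + 604) = √(-231431467/24872) = I*√1439040861806/12436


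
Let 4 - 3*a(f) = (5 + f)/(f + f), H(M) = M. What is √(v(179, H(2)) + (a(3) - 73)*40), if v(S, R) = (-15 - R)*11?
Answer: I*√27643/3 ≈ 55.421*I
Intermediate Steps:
v(S, R) = -165 - 11*R
a(f) = 4/3 - (5 + f)/(6*f) (a(f) = 4/3 - (5 + f)/(3*(f + f)) = 4/3 - (5 + f)/(3*(2*f)) = 4/3 - (5 + f)*1/(2*f)/3 = 4/3 - (5 + f)/(6*f))
√(v(179, H(2)) + (a(3) - 73)*40) = √((-165 - 11*2) + ((⅙)*(-5 + 7*3)/3 - 73)*40) = √((-165 - 22) + ((⅙)*(⅓)*(-5 + 21) - 73)*40) = √(-187 + ((⅙)*(⅓)*16 - 73)*40) = √(-187 + (8/9 - 73)*40) = √(-187 - 649/9*40) = √(-187 - 25960/9) = √(-27643/9) = I*√27643/3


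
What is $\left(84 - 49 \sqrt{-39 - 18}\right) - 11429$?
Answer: $-11345 - 49 i \sqrt{57} \approx -11345.0 - 369.94 i$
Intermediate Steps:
$\left(84 - 49 \sqrt{-39 - 18}\right) - 11429 = \left(84 - 49 \sqrt{-57}\right) - 11429 = \left(84 - 49 i \sqrt{57}\right) - 11429 = -11345 - 49 i \sqrt{57}$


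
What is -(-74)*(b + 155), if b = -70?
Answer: 6290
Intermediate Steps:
-(-74)*(b + 155) = -(-74)*(-70 + 155) = -(-74)*85 = -1*(-6290) = 6290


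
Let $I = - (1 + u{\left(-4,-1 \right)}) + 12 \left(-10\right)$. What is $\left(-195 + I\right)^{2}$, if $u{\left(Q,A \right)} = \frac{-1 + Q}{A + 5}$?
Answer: $\frac{1585081}{16} \approx 99068.0$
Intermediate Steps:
$u{\left(Q,A \right)} = \frac{-1 + Q}{5 + A}$
$I = - \frac{479}{4}$ ($I = - (1 + \frac{-1 - 4}{5 - 1}) + 12 \left(-10\right) = - (1 + \frac{1}{4} \left(-5\right)) - 120 = - (1 - \frac{5}{4}) - 120 = \left(-1\right) \left(- \frac{1}{4}\right) - 120 = \frac{1}{4} - 120 = - \frac{479}{4} \approx -119.75$)
$\left(-195 + I\right)^{2} = \left(-195 - \frac{479}{4}\right)^{2} = \left(- \frac{1259}{4}\right)^{2} = \frac{1585081}{16}$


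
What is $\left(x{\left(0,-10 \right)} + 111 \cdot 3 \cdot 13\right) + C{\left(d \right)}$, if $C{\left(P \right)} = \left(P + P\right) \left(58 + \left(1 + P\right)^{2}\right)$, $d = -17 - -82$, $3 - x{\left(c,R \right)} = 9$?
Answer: $578143$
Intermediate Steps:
$x{\left(c,R \right)} = -6$ ($x{\left(c,R \right)} = 3 - 9 = -6$)
$d = 65$ ($d = -17 + 82 = 65$)
$C{\left(P \right)} = 2 P \left(58 + \left(1 + P\right)^{2}\right)$
$\left(x{\left(0,-10 \right)} + 111 \cdot 3 \cdot 13\right) + C{\left(d \right)} = \left(-6 + 111 \cdot 3 \cdot 13\right) + 2 \cdot 65 \left(58 + \left(1 + 65\right)^{2}\right) = \left(-6 + 111 \cdot 39\right) + 2 \cdot 65 \left(58 + 66^{2}\right) = \left(-6 + 4329\right) + 2 \cdot 65 \left(58 + 4356\right) = 4323 + 2 \cdot 65 \cdot 4414 = 4323 + 573820 = 578143$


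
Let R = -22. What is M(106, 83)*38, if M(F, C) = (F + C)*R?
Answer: -158004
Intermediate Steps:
M(F, C) = -22*C - 22*F (M(F, C) = (F + C)*(-22) = (C + F)*(-22) = -22*C - 22*F)
M(106, 83)*38 = (-22*83 - 22*106)*38 = (-1826 - 2332)*38 = -4158*38 = -158004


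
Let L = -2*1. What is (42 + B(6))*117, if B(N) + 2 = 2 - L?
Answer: 5148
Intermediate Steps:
L = -2
B(N) = 2 (B(N) = -2 + (2 - 1*(-2)) = -2 + (2 + 2) = -2 + 4 = 2)
(42 + B(6))*117 = (42 + 2)*117 = 44*117 = 5148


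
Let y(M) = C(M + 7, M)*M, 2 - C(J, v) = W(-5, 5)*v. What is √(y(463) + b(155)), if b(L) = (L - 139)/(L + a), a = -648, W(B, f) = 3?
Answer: I*√156081457757/493 ≈ 801.36*I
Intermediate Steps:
b(L) = (-139 + L)/(-648 + L) (b(L) = (L - 139)/(L - 648) = (-139 + L)/(-648 + L))
C(J, v) = 2 - 3*v
y(M) = M*(2 - 3*M) (y(M) = (2 - 3*M)*M = M*(2 - 3*M))
√(y(463) + b(155)) = √(463*(2 - 3*463) + (-139 + 155)/(-648 + 155)) = √(463*(2 - 1389) + 16/(-493)) = √(463*(-1387) - 1/493*16) = √(-642181 - 16/493) = √(-316595249/493) = I*√156081457757/493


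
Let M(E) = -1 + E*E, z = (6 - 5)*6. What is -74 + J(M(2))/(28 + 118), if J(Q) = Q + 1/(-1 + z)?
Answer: -27002/365 ≈ -73.978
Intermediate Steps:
z = 6 (z = 1*6 = 6)
M(E) = -1 + E²
J(Q) = ⅕ + Q (J(Q) = Q + 1/(-1 + 6) = Q + 1/5 = Q + ⅕ = ⅕ + Q)
-74 + J(M(2))/(28 + 118) = -74 + (⅕ + (-1 + 2²))/(28 + 118) = -74 + (⅕ + (-1 + 4))/146 = -74 + (⅕ + 3)/146 = -74 + (1/146)*(16/5) = -74 + 8/365 = -27002/365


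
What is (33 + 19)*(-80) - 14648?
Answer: -18808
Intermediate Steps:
(33 + 19)*(-80) - 14648 = 52*(-80) - 14648 = -4160 - 14648 = -18808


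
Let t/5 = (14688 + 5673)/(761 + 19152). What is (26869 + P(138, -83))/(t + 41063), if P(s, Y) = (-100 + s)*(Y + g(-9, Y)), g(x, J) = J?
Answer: 409431193/817789324 ≈ 0.50066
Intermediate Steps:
t = 101805/19913 (t = 5*((14688 + 5673)/(761 + 19152)) = 5*(20361/19913) = 101805/19913 ≈ 5.1125)
P(s, Y) = 2*Y*(-100 + s) (P(s, Y) = (-100 + s)*(Y + Y) = (-100 + s)*(2*Y) = 2*Y*(-100 + s))
(26869 + P(138, -83))/(t + 41063) = (26869 + 2*(-83)*(-100 + 138))/(101805/19913 + 41063) = (26869 + 2*(-83)*38)/(817789324/19913) = (26869 - 6308)*(19913/817789324) = 20561*(19913/817789324) = 409431193/817789324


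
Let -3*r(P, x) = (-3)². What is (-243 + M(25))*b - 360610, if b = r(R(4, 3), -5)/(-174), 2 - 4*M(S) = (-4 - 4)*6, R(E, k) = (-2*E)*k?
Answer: -41831221/116 ≈ -3.6061e+5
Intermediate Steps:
R(E, k) = -2*E*k
M(S) = 25/2 (M(S) = ½ - (-4 - 4)*6/4 = ½ - (-2)*6 = ½ - ¼*(-48) = ½ + 12 = 25/2)
r(P, x) = -3 (r(P, x) = -⅓*(-3)² = -⅓*9 = -3)
b = 1/58 (b = -3/(-174) = -3*(-1/174) = 1/58 ≈ 0.017241)
(-243 + M(25))*b - 360610 = (-243 + 25/2)*(1/58) - 360610 = -461/2*1/58 - 360610 = -461/116 - 360610 = -41831221/116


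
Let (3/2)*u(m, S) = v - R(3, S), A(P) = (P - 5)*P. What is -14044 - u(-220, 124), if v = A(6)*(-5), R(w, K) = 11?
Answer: -42050/3 ≈ -14017.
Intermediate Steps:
A(P) = P*(-5 + P) (A(P) = (-5 + P)*P = P*(-5 + P))
v = -30 (v = (6*(-5 + 6))*(-5) = (6*1)*(-5) = 6*(-5) = -30)
u(m, S) = -82/3 (u(m, S) = 2*(-30 - 1*11)/3 = 2*(-30 - 11)/3 = (⅔)*(-41) = -82/3)
-14044 - u(-220, 124) = -14044 - 1*(-82/3) = -14044 + 82/3 = -42050/3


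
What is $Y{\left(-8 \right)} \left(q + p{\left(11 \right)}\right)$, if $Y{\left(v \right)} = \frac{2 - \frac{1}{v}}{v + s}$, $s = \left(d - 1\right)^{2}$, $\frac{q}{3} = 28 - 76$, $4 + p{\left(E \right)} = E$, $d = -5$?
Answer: $- \frac{2329}{224} \approx -10.397$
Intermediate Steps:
$p{\left(E \right)} = -4 + E$
$q = -144$ ($q = 3 \left(28 - 76\right) = 3 \left(-48\right) = -144$)
$s = 36$ ($s = \left(-5 - 1\right)^{2} = \left(-6\right)^{2} = 36$)
$Y{\left(v \right)} = \frac{2 - \frac{1}{v}}{36 + v}$ ($Y{\left(v \right)} = \frac{2 - \frac{1}{v}}{v + 36} = \frac{2 - \frac{1}{v}}{36 + v}$)
$Y{\left(-8 \right)} \left(q + p{\left(11 \right)}\right) = \frac{-1 + 2 \left(-8\right)}{\left(-8\right) \left(36 - 8\right)} \left(-144 + \left(-4 + 11\right)\right) = - \frac{-1 - 16}{8 \cdot 28} \left(-144 + 7\right) = \left(- \frac{1}{8}\right) \frac{1}{28} \left(-17\right) \left(-137\right) = \frac{17}{224} \left(-137\right) = - \frac{2329}{224}$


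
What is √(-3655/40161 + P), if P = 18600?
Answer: √29999903342145/40161 ≈ 136.38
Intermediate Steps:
√(-3655/40161 + P) = √(-3655/40161 + 18600) = √(746990945/40161) = √29999903342145/40161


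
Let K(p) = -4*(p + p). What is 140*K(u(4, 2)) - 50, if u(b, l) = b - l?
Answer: -2290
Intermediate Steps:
K(p) = -8*p
140*K(u(4, 2)) - 50 = 140*(-8*(4 - 1*2)) - 50 = 140*(-8*(4 - 2)) - 50 = 140*(-8*2) - 50 = 140*(-16) - 50 = -2240 - 50 = -2290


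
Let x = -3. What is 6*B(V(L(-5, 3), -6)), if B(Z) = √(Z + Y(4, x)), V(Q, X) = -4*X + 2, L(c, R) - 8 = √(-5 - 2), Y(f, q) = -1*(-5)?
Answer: 6*√31 ≈ 33.407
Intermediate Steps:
Y(f, q) = 5
L(c, R) = 8 + I*√7 (L(c, R) = 8 + √(-5 - 2) = 8 + √(-7) = 8 + I*√7)
V(Q, X) = 2 - 4*X
B(Z) = √(5 + Z) (B(Z) = √(Z + 5) = √(5 + Z))
6*B(V(L(-5, 3), -6)) = 6*√(5 + (2 - 4*(-6))) = 6*√(5 + (2 + 24)) = 6*√(5 + 26) = 6*√31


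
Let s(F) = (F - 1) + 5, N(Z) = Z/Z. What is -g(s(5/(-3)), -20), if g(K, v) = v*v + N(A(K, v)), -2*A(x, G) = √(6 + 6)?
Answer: -401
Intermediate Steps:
A(x, G) = -√3 (A(x, G) = -√(6 + 6)/2 = -√3)
N(Z) = 1
s(F) = 4 + F (s(F) = (-1 + F) + 5 = 4 + F)
g(K, v) = 1 + v² (g(K, v) = v*v + 1 = v² + 1 = 1 + v²)
-g(s(5/(-3)), -20) = -(1 + (-20)²) = -(1 + 400) = -1*401 = -401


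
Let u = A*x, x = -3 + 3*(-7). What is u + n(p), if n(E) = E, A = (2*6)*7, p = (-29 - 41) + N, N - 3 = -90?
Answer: -2173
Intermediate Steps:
N = -87 (N = 3 - 90 = -87)
p = -157 (p = (-29 - 41) - 87 = -70 - 87 = -157)
A = 84 (A = 12*7 = 84)
x = -24 (x = -3 - 21 = -24)
u = -2016 (u = 84*(-24) = -2016)
u + n(p) = -2016 - 157 = -2173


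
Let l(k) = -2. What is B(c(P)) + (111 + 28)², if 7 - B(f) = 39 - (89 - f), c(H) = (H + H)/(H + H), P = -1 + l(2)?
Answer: 19377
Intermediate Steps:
P = -3 (P = -1 - 2 = -3)
c(H) = 1 (c(H) = (2*H)/((2*H)) = (2*H)*(1/(2*H)) = 1)
B(f) = 57 - f (B(f) = 7 - (39 - (89 - f)) = 7 - (39 + (-89 + f)) = 7 - (-50 + f) = 7 + (50 - f) = 57 - f)
B(c(P)) + (111 + 28)² = (57 - 1*1) + (111 + 28)² = (57 - 1) + 139² = 56 + 19321 = 19377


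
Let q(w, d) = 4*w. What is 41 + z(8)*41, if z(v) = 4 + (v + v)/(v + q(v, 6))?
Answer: 1107/5 ≈ 221.40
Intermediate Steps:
z(v) = 22/5 (z(v) = 4 + (v + v)/(v + 4*v) = 4 + (2*v)/((5*v)) = 4 + (2*v)*(1/(5*v)) = 4 + ⅖ = 22/5)
41 + z(8)*41 = 41 + (22/5)*41 = 41 + 902/5 = 1107/5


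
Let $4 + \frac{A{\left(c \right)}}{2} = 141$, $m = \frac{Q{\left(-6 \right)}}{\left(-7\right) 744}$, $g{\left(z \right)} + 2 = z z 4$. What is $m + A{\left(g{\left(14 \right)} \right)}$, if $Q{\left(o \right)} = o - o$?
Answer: $274$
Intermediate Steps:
$Q{\left(o \right)} = 0$
$g{\left(z \right)} = -2 + 4 z^{2}$ ($g{\left(z \right)} = -2 + z z 4 = -2 + z^{2} \cdot 4 = -2 + 4 z^{2}$)
$m = 0$ ($m = \frac{0}{\left(-7\right) 744} = \frac{0}{-5208} = 0 \left(- \frac{1}{5208}\right) = 0$)
$A{\left(c \right)} = 274$ ($A{\left(c \right)} = -8 + 2 \cdot 141 = -8 + 282 = 274$)
$m + A{\left(g{\left(14 \right)} \right)} = 0 + 274 = 274$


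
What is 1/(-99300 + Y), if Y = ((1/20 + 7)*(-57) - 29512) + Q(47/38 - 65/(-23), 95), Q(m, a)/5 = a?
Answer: -20/2574777 ≈ -7.7677e-6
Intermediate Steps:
Q(m, a) = 5*a
Y = -588777/20 (Y = ((1/20 + 7)*(-57) - 29512) + 5*95 = ((1/20 + 7)*(-57) - 29512) + 475 = ((141/20)*(-57) - 29512) + 475 = (-8037/20 - 29512) + 475 = -598277/20 + 475 = -588777/20 ≈ -29439.)
1/(-99300 + Y) = 1/(-99300 - 588777/20) = 1/(-2574777/20) = -20/2574777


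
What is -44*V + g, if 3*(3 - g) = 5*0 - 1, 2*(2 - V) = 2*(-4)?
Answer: -782/3 ≈ -260.67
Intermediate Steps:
V = 6 (V = 2 - (-4) = 2 - 1/2*(-8) = 2 + 4 = 6)
g = 10/3 (g = 3 - (5*0 - 1)/3 = 3 - (0 - 1)/3 = 3 - 1/3*(-1) = 3 + 1/3 = 10/3 ≈ 3.3333)
-44*V + g = -44*6 + 10/3 = -264 + 10/3 = -782/3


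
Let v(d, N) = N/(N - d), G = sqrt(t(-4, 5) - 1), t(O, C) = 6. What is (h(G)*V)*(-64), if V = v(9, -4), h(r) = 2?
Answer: -512/13 ≈ -39.385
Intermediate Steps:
G = sqrt(5) (G = sqrt(6 - 1) = sqrt(5) ≈ 2.2361)
V = 4/13 (V = -4/(-4 - 1*9) = -4/(-4 - 9) = -4/(-13) = -4*(-1/13) = 4/13 ≈ 0.30769)
(h(G)*V)*(-64) = (2*(4/13))*(-64) = (8/13)*(-64) = -512/13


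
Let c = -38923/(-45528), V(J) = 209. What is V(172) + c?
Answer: 9554275/45528 ≈ 209.85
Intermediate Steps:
c = 38923/45528 (c = -38923*(-1/45528) = 38923/45528 ≈ 0.85492)
V(172) + c = 209 + 38923/45528 = 9554275/45528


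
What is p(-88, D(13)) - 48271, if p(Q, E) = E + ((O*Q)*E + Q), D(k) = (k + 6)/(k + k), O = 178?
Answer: -1554931/26 ≈ -59805.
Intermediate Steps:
D(k) = (6 + k)/(2*k) (D(k) = (6 + k)/((2*k)) = (6 + k)*(1/(2*k)) = (6 + k)/(2*k))
p(Q, E) = E + Q + 178*E*Q (p(Q, E) = E + ((178*Q)*E + Q) = E + (178*E*Q + Q) = E + (Q + 178*E*Q) = E + Q + 178*E*Q)
p(-88, D(13)) - 48271 = ((½)*(6 + 13)/13 - 88 + 178*((½)*(6 + 13)/13)*(-88)) - 48271 = ((½)*(1/13)*19 - 88 + 178*((½)*(1/13)*19)*(-88)) - 48271 = (19/26 - 88 + 178*(19/26)*(-88)) - 48271 = (19/26 - 88 - 148808/13) - 48271 = -299885/26 - 48271 = -1554931/26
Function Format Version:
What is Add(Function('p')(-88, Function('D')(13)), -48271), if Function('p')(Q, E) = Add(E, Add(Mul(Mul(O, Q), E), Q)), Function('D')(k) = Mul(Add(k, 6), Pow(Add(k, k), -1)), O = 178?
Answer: Rational(-1554931, 26) ≈ -59805.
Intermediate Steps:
Function('D')(k) = Mul(Rational(1, 2), Pow(k, -1), Add(6, k)) (Function('D')(k) = Mul(Add(6, k), Pow(Mul(2, k), -1)) = Mul(Add(6, k), Mul(Rational(1, 2), Pow(k, -1))) = Mul(Rational(1, 2), Pow(k, -1), Add(6, k)))
Function('p')(Q, E) = Add(E, Q, Mul(178, E, Q)) (Function('p')(Q, E) = Add(E, Add(Mul(Mul(178, Q), E), Q)) = Add(E, Add(Mul(178, E, Q), Q)) = Add(E, Add(Q, Mul(178, E, Q))) = Add(E, Q, Mul(178, E, Q)))
Add(Function('p')(-88, Function('D')(13)), -48271) = Add(Add(Mul(Rational(1, 2), Pow(13, -1), Add(6, 13)), -88, Mul(178, Mul(Rational(1, 2), Pow(13, -1), Add(6, 13)), -88)), -48271) = Add(Add(Mul(Rational(1, 2), Rational(1, 13), 19), -88, Mul(178, Mul(Rational(1, 2), Rational(1, 13), 19), -88)), -48271) = Add(Add(Rational(19, 26), -88, Mul(178, Rational(19, 26), -88)), -48271) = Add(Add(Rational(19, 26), -88, Rational(-148808, 13)), -48271) = Add(Rational(-299885, 26), -48271) = Rational(-1554931, 26)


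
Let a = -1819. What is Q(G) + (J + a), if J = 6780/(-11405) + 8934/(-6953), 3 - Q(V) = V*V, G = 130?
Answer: -296861692510/15859793 ≈ -18718.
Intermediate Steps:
Q(V) = 3 - V² (Q(V) = 3 - V*V = 3 - V²)
J = -29806722/15859793 (J = 6780*(-1/11405) + 8934*(-1/6953) = -1356/2281 - 8934/6953 = -29806722/15859793 ≈ -1.8794)
Q(G) + (J + a) = (3 - 1*130²) + (-29806722/15859793 - 1819) = (3 - 1*16900) - 28878770189/15859793 = (3 - 16900) - 28878770189/15859793 = -16897 - 28878770189/15859793 = -296861692510/15859793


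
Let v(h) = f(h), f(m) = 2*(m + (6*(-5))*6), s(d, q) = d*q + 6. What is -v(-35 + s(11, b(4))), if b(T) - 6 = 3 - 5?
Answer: 330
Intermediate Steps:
b(T) = 4 (b(T) = 6 + (3 - 5) = 6 - 2 = 4)
s(d, q) = 6 + d*q
f(m) = -360 + 2*m (f(m) = 2*(m - 30*6) = 2*(m - 180) = 2*(-180 + m) = -360 + 2*m)
v(h) = -360 + 2*h
-v(-35 + s(11, b(4))) = -(-360 + 2*(-35 + (6 + 11*4))) = -(-360 + 2*(-35 + (6 + 44))) = -(-360 + 2*(-35 + 50)) = -(-360 + 2*15) = -(-360 + 30) = -1*(-330) = 330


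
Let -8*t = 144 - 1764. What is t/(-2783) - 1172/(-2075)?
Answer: 5682977/11549450 ≈ 0.49206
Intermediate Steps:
t = 405/2 (t = -(144 - 1764)/8 = -⅛*(-1620) = 405/2 ≈ 202.50)
t/(-2783) - 1172/(-2075) = (405/2)/(-2783) - 1172/(-2075) = (405/2)*(-1/2783) - 1172*(-1/2075) = -405/5566 + 1172/2075 = 5682977/11549450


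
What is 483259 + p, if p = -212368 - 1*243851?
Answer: 27040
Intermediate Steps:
p = -456219 (p = -212368 - 243851 = -456219)
483259 + p = 483259 - 456219 = 27040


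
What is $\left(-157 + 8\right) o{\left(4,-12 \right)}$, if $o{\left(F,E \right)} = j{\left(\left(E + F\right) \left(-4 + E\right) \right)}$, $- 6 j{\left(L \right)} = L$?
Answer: $\frac{9536}{3} \approx 3178.7$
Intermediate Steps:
$j{\left(L \right)} = - \frac{L}{6}$
$o{\left(F,E \right)} = - \frac{\left(-4 + E\right) \left(E + F\right)}{6}$ ($o{\left(F,E \right)} = - \frac{\left(E + F\right) \left(-4 + E\right)}{6} = - \frac{\left(-4 + E\right) \left(E + F\right)}{6}$)
$\left(-157 + 8\right) o{\left(4,-12 \right)} = \left(-157 + 8\right) \left(- \frac{\left(-12\right)^{2}}{6} + \frac{2}{3} \left(-12\right) + \frac{2}{3} \cdot 4 - \left(-2\right) 4\right) = - 149 \left(\left(- \frac{1}{6}\right) 144 - 8 + \frac{8}{3} + 8\right) = - 149 \left(-24 - 8 + \frac{8}{3} + 8\right) = \left(-149\right) \left(- \frac{64}{3}\right) = \frac{9536}{3}$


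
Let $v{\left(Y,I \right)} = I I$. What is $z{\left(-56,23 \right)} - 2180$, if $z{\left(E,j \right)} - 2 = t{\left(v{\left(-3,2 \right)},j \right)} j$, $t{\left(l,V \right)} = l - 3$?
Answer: $-2155$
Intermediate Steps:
$v{\left(Y,I \right)} = I^{2}$
$t{\left(l,V \right)} = -3 + l$
$z{\left(E,j \right)} = 2 + j$ ($z{\left(E,j \right)} = 2 + \left(-3 + 2^{2}\right) j = 2 + \left(-3 + 4\right) j = 2 + 1 j = 2 + j$)
$z{\left(-56,23 \right)} - 2180 = \left(2 + 23\right) - 2180 = 25 - 2180 = -2155$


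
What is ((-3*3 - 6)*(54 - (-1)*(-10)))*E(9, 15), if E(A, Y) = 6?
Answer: -3960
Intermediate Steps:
((-3*3 - 6)*(54 - (-1)*(-10)))*E(9, 15) = ((-3*3 - 6)*(54 - (-1)*(-10)))*6 = ((-9 - 6)*(54 - 1*10))*6 = -15*(54 - 10)*6 = -15*44*6 = -660*6 = -3960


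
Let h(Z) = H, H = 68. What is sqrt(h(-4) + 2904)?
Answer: 2*sqrt(743) ≈ 54.516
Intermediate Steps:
h(Z) = 68
sqrt(h(-4) + 2904) = sqrt(68 + 2904) = sqrt(2972) = 2*sqrt(743)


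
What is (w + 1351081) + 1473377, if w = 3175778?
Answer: 6000236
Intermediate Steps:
(w + 1351081) + 1473377 = (3175778 + 1351081) + 1473377 = 4526859 + 1473377 = 6000236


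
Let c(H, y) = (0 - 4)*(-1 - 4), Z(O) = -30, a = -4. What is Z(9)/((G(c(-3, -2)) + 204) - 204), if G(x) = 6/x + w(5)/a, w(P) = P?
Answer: 600/19 ≈ 31.579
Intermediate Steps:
c(H, y) = 20 (c(H, y) = -4*(-5) = 20)
G(x) = -5/4 + 6/x (G(x) = 6/x + 5/(-4) = 6/x + 5*(-¼) = 6/x - 5/4 = -5/4 + 6/x)
Z(9)/((G(c(-3, -2)) + 204) - 204) = -30/(((-5/4 + 6/20) + 204) - 204) = -30/(((-5/4 + 6*(1/20)) + 204) - 204) = -30/(((-5/4 + 3/10) + 204) - 204) = -30/((-19/20 + 204) - 204) = -30/(4061/20 - 204) = -30/(-19/20) = -30*(-20/19) = 600/19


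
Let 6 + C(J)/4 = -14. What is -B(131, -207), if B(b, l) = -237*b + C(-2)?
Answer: 31127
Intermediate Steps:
C(J) = -80 (C(J) = -24 + 4*(-14) = -24 - 56 = -80)
B(b, l) = -80 - 237*b (B(b, l) = -237*b - 80 = -80 - 237*b)
-B(131, -207) = -(-80 - 237*131) = -(-80 - 31047) = -1*(-31127) = 31127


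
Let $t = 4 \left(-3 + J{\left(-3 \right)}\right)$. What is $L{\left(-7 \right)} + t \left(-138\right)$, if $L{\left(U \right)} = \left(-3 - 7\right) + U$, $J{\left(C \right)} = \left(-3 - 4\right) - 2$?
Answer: $6607$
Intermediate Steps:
$J{\left(C \right)} = -9$ ($J{\left(C \right)} = -7 - 2 = -9$)
$L{\left(U \right)} = -10 + U$
$t = -48$ ($t = 4 \left(-3 - 9\right) = 4 \left(-12\right) = -48$)
$L{\left(-7 \right)} + t \left(-138\right) = \left(-10 - 7\right) - -6624 = -17 + 6624 = 6607$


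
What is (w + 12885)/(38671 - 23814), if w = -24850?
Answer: -11965/14857 ≈ -0.80534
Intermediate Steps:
(w + 12885)/(38671 - 23814) = (-24850 + 12885)/(38671 - 23814) = -11965/14857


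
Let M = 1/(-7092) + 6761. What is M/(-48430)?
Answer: -47949011/343465560 ≈ -0.13960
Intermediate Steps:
M = 47949011/7092 (M = -1/7092 + 6761 = 47949011/7092 ≈ 6761.0)
M/(-48430) = (47949011/7092)/(-48430) = (47949011/7092)*(-1/48430) = -47949011/343465560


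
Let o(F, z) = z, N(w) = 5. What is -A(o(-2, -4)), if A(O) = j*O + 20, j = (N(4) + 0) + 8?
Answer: 32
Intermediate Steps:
j = 13 (j = (5 + 0) + 8 = 5 + 8 = 13)
A(O) = 20 + 13*O (A(O) = 13*O + 20 = 20 + 13*O)
-A(o(-2, -4)) = -(20 + 13*(-4)) = -(20 - 52) = -1*(-32) = 32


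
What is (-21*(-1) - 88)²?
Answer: 4489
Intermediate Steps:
(-21*(-1) - 88)² = (21 - 88)² = (-67)² = 4489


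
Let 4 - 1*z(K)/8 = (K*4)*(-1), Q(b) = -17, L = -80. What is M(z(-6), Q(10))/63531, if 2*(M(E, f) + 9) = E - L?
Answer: -49/63531 ≈ -0.00077128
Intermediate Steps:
z(K) = 32 + 32*K (z(K) = 32 - 8*K*4*(-1) = 32 - 8*4*K*(-1) = 32 - (-32)*K = 32 + 32*K)
M(E, f) = 31 + E/2 (M(E, f) = -9 + (E - 1*(-80))/2 = -9 + (E + 80)/2 = -9 + (80 + E)/2 = -9 + (40 + E/2) = 31 + E/2)
M(z(-6), Q(10))/63531 = (31 + (32 + 32*(-6))/2)/63531 = (31 + (32 - 192)/2)*(1/63531) = (31 + (½)*(-160))*(1/63531) = (31 - 80)*(1/63531) = -49*1/63531 = -49/63531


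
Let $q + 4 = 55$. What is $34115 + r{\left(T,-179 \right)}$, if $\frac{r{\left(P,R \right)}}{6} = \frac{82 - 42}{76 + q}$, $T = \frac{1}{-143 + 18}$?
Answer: $\frac{4332845}{127} \approx 34117.0$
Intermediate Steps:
$q = 51$ ($q = -4 + 55 = 51$)
$T = - \frac{1}{125}$ ($T = \frac{1}{-125} = - \frac{1}{125} \approx -0.008$)
$r{\left(P,R \right)} = \frac{240}{127}$ ($r{\left(P,R \right)} = 6 \frac{82 - 42}{76 + 51} = 6 \cdot \frac{40}{127} = \frac{240}{127}$)
$34115 + r{\left(T,-179 \right)} = 34115 + \frac{240}{127} = \frac{4332845}{127}$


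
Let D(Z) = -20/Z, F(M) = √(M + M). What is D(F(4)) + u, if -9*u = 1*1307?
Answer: -1307/9 - 5*√2 ≈ -152.29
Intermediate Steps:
F(M) = √2*√M (F(M) = √(2*M) = √2*√M)
u = -1307/9 ≈ -145.22
D(F(4)) + u = -20*√2/4 - 1307/9 = -5*√2 - 1307/9 = -1307/9 - 5*√2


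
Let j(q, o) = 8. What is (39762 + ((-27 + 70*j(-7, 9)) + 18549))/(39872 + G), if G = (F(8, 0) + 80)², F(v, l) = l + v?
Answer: 14711/11904 ≈ 1.2358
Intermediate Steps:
G = 7744 (G = ((0 + 8) + 80)² = (8 + 80)² = 88² = 7744)
(39762 + ((-27 + 70*j(-7, 9)) + 18549))/(39872 + G) = (39762 + ((-27 + 70*8) + 18549))/(39872 + 7744) = (39762 + ((-27 + 560) + 18549))/47616 = (39762 + (533 + 18549))*(1/47616) = (39762 + 19082)*(1/47616) = 58844*(1/47616) = 14711/11904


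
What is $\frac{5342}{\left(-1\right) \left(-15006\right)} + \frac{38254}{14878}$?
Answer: $\frac{163379450}{55814817} \approx 2.9272$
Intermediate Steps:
$\frac{5342}{\left(-1\right) \left(-15006\right)} + \frac{38254}{14878} = \frac{5342}{15006} + 38254 \cdot \frac{1}{14878} = 5342 \cdot \frac{1}{15006} + \frac{19127}{7439} = \frac{2671}{7503} + \frac{19127}{7439} = \frac{163379450}{55814817}$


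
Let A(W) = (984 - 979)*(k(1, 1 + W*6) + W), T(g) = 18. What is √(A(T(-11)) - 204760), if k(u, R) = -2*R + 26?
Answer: I*√205630 ≈ 453.46*I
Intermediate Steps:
k(u, R) = 26 - 2*R
A(W) = 120 - 55*W (A(W) = (984 - 979)*((26 - 2*(1 + W*6)) + W) = 5*((26 - 2*(1 + 6*W)) + W) = 5*((26 + (-2 - 12*W)) + W) = 5*((24 - 12*W) + W) = 5*(24 - 11*W) = 120 - 55*W)
√(A(T(-11)) - 204760) = √((120 - 55*18) - 204760) = √((120 - 990) - 204760) = √(-870 - 204760) = √(-205630) = I*√205630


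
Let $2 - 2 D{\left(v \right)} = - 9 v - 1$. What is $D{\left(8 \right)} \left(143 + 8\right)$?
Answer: $\frac{11325}{2} \approx 5662.5$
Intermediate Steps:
$D{\left(v \right)} = \frac{3}{2} + \frac{9 v}{2}$ ($D{\left(v \right)} = 1 - \frac{- 9 v - 1}{2} = 1 - \frac{-1 - 9 v}{2} = 1 + \left(\frac{1}{2} + \frac{9 v}{2}\right) = \frac{3}{2} + \frac{9 v}{2}$)
$D{\left(8 \right)} \left(143 + 8\right) = \left(\frac{3}{2} + \frac{9}{2} \cdot 8\right) \left(143 + 8\right) = \left(\frac{3}{2} + 36\right) 151 = \frac{75}{2} \cdot 151 = \frac{11325}{2}$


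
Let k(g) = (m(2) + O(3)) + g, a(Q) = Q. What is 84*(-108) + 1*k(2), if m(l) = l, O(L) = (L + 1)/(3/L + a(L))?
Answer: -9067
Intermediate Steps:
O(L) = (1 + L)/(L + 3/L) (O(L) = (L + 1)/(3/L + L) = (1 + L)/(L + 3/L))
k(g) = 3 + g (k(g) = (2 + 3*(1 + 3)/(3 + 3**2)) + g = (2 + 3*4/(3 + 9)) + g = (2 + 3*4/12) + g = (2 + 3*(1/12)*4) + g = (2 + 1) + g = 3 + g)
84*(-108) + 1*k(2) = 84*(-108) + 1*(3 + 2) = -9072 + 1*5 = -9072 + 5 = -9067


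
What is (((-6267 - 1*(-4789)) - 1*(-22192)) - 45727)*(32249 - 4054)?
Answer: -705241535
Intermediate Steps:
(((-6267 - 1*(-4789)) - 1*(-22192)) - 45727)*(32249 - 4054) = (((-6267 + 4789) + 22192) - 45727)*28195 = ((-1478 + 22192) - 45727)*28195 = (20714 - 45727)*28195 = -25013*28195 = -705241535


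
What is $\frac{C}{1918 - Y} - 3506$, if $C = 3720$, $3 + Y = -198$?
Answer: $- \frac{7425494}{2119} \approx -3504.2$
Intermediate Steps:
$Y = -201$ ($Y = -3 - 198 = -201$)
$\frac{C}{1918 - Y} - 3506 = \frac{3720}{1918 - -201} - 3506 = \frac{3720}{1918 + 201} - 3506 = \frac{3720}{2119} - 3506 = - \frac{7425494}{2119}$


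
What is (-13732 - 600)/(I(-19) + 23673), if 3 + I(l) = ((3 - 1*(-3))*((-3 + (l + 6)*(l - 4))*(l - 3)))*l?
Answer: -7166/383019 ≈ -0.018709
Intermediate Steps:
I(l) = -3 + 6*l*(-3 + l)*(-3 + (-4 + l)*(6 + l)) (I(l) = -3 + ((3 - 1*(-3))*((-3 + (l + 6)*(l - 4))*(l - 3)))*l = -3 + ((3 + 3)*((-3 + (6 + l)*(-4 + l))*(-3 + l)))*l = -3 + (6*((-3 + (-4 + l)*(6 + l))*(-3 + l)))*l = -3 + (6*((-3 + l)*(-3 + (-4 + l)*(6 + l))))*l = -3 + (6*(-3 + l)*(-3 + (-4 + l)*(6 + l)))*l = -3 + 6*l*(-3 + l)*(-3 + (-4 + l)*(6 + l)))
(-13732 - 600)/(I(-19) + 23673) = (-13732 - 600)/((-3 - 198*(-19)² - 6*(-19)³ + 6*(-19)⁴ + 486*(-19)) + 23673) = -14332/((-3 - 198*361 - 6*(-6859) + 6*130321 - 9234) + 23673) = -14332/((-3 - 71478 + 41154 + 781926 - 9234) + 23673) = -14332/(742365 + 23673) = -14332/766038 = -14332*1/766038 = -7166/383019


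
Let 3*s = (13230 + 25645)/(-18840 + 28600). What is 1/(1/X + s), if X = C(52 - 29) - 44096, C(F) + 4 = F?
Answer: 258114912/342692819 ≈ 0.75320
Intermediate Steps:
C(F) = -4 + F
s = 7775/5856 (s = ((13230 + 25645)/(-18840 + 28600))/3 = (38875/9760)/3 = (38875*(1/9760))/3 = (1/3)*(7775/1952) = 7775/5856 ≈ 1.3277)
X = -44077 (X = (-4 + (52 - 29)) - 44096 = (-4 + 23) - 44096 = 19 - 44096 = -44077)
1/(1/X + s) = 1/(1/(-44077) + 7775/5856) = 1/(-1/44077 + 7775/5856) = 1/(342692819/258114912) = 258114912/342692819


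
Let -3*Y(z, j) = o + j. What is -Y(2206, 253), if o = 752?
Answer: 335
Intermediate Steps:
Y(z, j) = -752/3 - j/3 (Y(z, j) = -(752 + j)/3 = -752/3 - j/3)
-Y(2206, 253) = -(-752/3 - ⅓*253) = -(-752/3 - 253/3) = -1*(-335) = 335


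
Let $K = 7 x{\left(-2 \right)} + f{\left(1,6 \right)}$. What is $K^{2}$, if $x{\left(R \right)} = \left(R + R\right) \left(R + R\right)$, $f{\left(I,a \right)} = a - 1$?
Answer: $13689$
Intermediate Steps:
$f{\left(I,a \right)} = -1 + a$ ($f{\left(I,a \right)} = a - 1 = -1 + a$)
$x{\left(R \right)} = 4 R^{2}$ ($x{\left(R \right)} = 2 R 2 R = 4 R^{2}$)
$K = 117$ ($K = 7 \cdot 4 \left(-2\right)^{2} + \left(-1 + 6\right) = 7 \cdot 4 \cdot 4 + 5 = 7 \cdot 16 + 5 = 112 + 5 = 117$)
$K^{2} = 117^{2} = 13689$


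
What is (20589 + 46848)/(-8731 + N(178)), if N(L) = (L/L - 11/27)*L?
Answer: -1820799/232889 ≈ -7.8183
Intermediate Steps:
N(L) = 16*L/27 (N(L) = (1 - 11*1/27)*L = (1 - 11/27)*L = 16*L/27)
(20589 + 46848)/(-8731 + N(178)) = (20589 + 46848)/(-8731 + (16/27)*178) = 67437/(-8731 + 2848/27) = 67437/(-232889/27) = 67437*(-27/232889) = -1820799/232889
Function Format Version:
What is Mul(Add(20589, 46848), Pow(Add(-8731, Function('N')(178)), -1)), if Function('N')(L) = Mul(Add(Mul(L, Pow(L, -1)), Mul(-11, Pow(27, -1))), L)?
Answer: Rational(-1820799, 232889) ≈ -7.8183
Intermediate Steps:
Function('N')(L) = Mul(Rational(16, 27), L) (Function('N')(L) = Mul(Add(1, Mul(-11, Rational(1, 27))), L) = Mul(Add(1, Rational(-11, 27)), L) = Mul(Rational(16, 27), L))
Mul(Add(20589, 46848), Pow(Add(-8731, Function('N')(178)), -1)) = Mul(Add(20589, 46848), Pow(Add(-8731, Mul(Rational(16, 27), 178)), -1)) = Mul(67437, Pow(Add(-8731, Rational(2848, 27)), -1)) = Mul(67437, Pow(Rational(-232889, 27), -1)) = Mul(67437, Rational(-27, 232889)) = Rational(-1820799, 232889)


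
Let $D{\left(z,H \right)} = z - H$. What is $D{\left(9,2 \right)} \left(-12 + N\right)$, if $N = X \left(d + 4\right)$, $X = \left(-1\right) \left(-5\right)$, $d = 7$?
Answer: $301$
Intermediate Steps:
$X = 5$
$N = 55$ ($N = 5 \left(7 + 4\right) = 5 \cdot 11 = 55$)
$D{\left(9,2 \right)} \left(-12 + N\right) = \left(9 - 2\right) \left(-12 + 55\right) = \left(9 - 2\right) 43 = 7 \cdot 43 = 301$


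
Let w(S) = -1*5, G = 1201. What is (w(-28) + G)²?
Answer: 1430416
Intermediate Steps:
w(S) = -5
(w(-28) + G)² = (-5 + 1201)² = 1196² = 1430416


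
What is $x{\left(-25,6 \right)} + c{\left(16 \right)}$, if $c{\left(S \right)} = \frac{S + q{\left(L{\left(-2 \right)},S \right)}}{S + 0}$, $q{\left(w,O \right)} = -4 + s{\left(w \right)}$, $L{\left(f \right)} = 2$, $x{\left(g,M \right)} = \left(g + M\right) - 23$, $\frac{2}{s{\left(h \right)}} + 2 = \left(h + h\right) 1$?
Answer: $- \frac{659}{16} \approx -41.188$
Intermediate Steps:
$s{\left(h \right)} = \frac{2}{-2 + 2 h}$ ($s{\left(h \right)} = \frac{2}{-2 + \left(h + h\right) 1} = \frac{2}{-2 + 2 h 1} = \frac{2}{-2 + 2 h}$)
$x{\left(g,M \right)} = -23 + M + g$ ($x{\left(g,M \right)} = \left(M + g\right) - 23 = -23 + M + g$)
$q{\left(w,O \right)} = -4 + \frac{1}{-1 + w}$
$c{\left(S \right)} = \frac{-3 + S}{S}$ ($c{\left(S \right)} = \frac{S + \frac{5 - 8}{-1 + 2}}{S + 0} = \frac{S + \frac{5 - 8}{1}}{S} = \frac{S + 1 \left(-3\right)}{S} = \frac{S - 3}{S} = \frac{-3 + S}{S}$)
$x{\left(-25,6 \right)} + c{\left(16 \right)} = \left(-23 + 6 - 25\right) + \frac{-3 + 16}{16} = -42 + \frac{1}{16} \cdot 13 = -42 + \frac{13}{16} = - \frac{659}{16}$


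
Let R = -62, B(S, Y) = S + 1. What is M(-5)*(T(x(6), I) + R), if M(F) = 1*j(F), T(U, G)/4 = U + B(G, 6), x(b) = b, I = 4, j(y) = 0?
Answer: 0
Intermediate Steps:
B(S, Y) = 1 + S
T(U, G) = 4 + 4*G + 4*U (T(U, G) = 4*(U + (1 + G)) = 4*(1 + G + U) = 4 + 4*G + 4*U)
M(F) = 0 (M(F) = 1*0 = 0)
M(-5)*(T(x(6), I) + R) = 0*((4 + 4*4 + 4*6) - 62) = 0*((4 + 16 + 24) - 62) = 0*(44 - 62) = 0*(-18) = 0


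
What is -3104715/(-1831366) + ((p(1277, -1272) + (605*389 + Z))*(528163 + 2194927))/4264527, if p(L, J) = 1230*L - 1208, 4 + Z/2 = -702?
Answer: 2997899163679191235/2603303251294 ≈ 1.1516e+6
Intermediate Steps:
Z = -1412 (Z = -8 + 2*(-702) = -8 - 1404 = -1412)
p(L, J) = -1208 + 1230*L
-3104715/(-1831366) + ((p(1277, -1272) + (605*389 + Z))*(528163 + 2194927))/4264527 = -3104715/(-1831366) + (((-1208 + 1230*1277) + (605*389 - 1412))*(528163 + 2194927))/4264527 = -3104715*(-1/1831366) + (((-1208 + 1570710) + (235345 - 1412))*2723090)*(1/4264527) = 3104715/1831366 + ((1569502 + 233933)*2723090)*(1/4264527) = 3104715/1831366 + (1803435*2723090)*(1/4264527) = 3104715/1831366 + 4910915814150*(1/4264527) = 3104715/1831366 + 1636971938050/1421509 = 2997899163679191235/2603303251294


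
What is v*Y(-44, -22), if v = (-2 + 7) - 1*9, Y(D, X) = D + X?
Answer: 264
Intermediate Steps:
v = -4 (v = 5 - 9 = -4)
v*Y(-44, -22) = -4*(-44 - 22) = -4*(-66) = 264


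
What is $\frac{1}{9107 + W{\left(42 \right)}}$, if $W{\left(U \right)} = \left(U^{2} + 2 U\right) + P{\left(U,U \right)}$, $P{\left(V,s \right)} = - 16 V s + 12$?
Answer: $- \frac{1}{17257} \approx -5.7947 \cdot 10^{-5}$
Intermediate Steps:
$P{\left(V,s \right)} = 12 - 16 V s$ ($P{\left(V,s \right)} = - 16 V s + 12 = 12 - 16 V s$)
$W{\left(U \right)} = 12 - 15 U^{2} + 2 U$ ($W{\left(U \right)} = \left(U^{2} + 2 U\right) - \left(-12 + 16 U U\right) = \left(U^{2} + 2 U\right) - \left(-12 + 16 U^{2}\right) = 12 - 15 U^{2} + 2 U$)
$\frac{1}{9107 + W{\left(42 \right)}} = \frac{1}{9107 + \left(12 - 15 \cdot 42^{2} + 2 \cdot 42\right)} = \frac{1}{9107 + \left(12 - 26460 + 84\right)} = \frac{1}{9107 - 26364} = \frac{1}{-17257} = - \frac{1}{17257}$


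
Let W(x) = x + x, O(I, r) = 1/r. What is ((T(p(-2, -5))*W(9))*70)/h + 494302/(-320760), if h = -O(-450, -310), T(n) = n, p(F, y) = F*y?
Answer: 626444032849/160380 ≈ 3.9060e+6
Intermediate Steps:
W(x) = 2*x
h = 1/310 (h = -1/(-310) = -1*(-1/310) = 1/310 ≈ 0.0032258)
((T(p(-2, -5))*W(9))*70)/h + 494302/(-320760) = (((-2*(-5))*(2*9))*70)/(1/310) + 494302/(-320760) = ((10*18)*70)*310 + 494302*(-1/320760) = (180*70)*310 - 247151/160380 = 12600*310 - 247151/160380 = 3906000 - 247151/160380 = 626444032849/160380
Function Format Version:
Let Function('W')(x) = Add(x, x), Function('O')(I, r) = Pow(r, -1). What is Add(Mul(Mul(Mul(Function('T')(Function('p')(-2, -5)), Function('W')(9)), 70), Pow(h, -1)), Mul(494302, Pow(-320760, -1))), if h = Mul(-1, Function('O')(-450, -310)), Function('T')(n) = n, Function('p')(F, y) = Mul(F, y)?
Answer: Rational(626444032849, 160380) ≈ 3.9060e+6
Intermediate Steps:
Function('W')(x) = Mul(2, x)
h = Rational(1, 310) (h = Mul(-1, Pow(-310, -1)) = Mul(-1, Rational(-1, 310)) = Rational(1, 310) ≈ 0.0032258)
Add(Mul(Mul(Mul(Function('T')(Function('p')(-2, -5)), Function('W')(9)), 70), Pow(h, -1)), Mul(494302, Pow(-320760, -1))) = Add(Mul(Mul(Mul(Mul(-2, -5), Mul(2, 9)), 70), Pow(Rational(1, 310), -1)), Mul(494302, Pow(-320760, -1))) = Add(Mul(Mul(Mul(10, 18), 70), 310), Mul(494302, Rational(-1, 320760))) = Add(Mul(Mul(180, 70), 310), Rational(-247151, 160380)) = Add(Mul(12600, 310), Rational(-247151, 160380)) = Add(3906000, Rational(-247151, 160380)) = Rational(626444032849, 160380)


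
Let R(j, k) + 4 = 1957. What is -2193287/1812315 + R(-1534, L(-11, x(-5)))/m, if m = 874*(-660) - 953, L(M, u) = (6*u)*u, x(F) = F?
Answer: -1270805326786/1047142920795 ≈ -1.2136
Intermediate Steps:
L(M, u) = 6*u**2
R(j, k) = 1953 (R(j, k) = -4 + 1957 = 1953)
m = -577793 (m = -576840 - 953 = -577793)
-2193287/1812315 + R(-1534, L(-11, x(-5)))/m = -2193287/1812315 + 1953/(-577793) = -2193287*1/1812315 + 1953*(-1/577793) = -2193287/1812315 - 1953/577793 = -1270805326786/1047142920795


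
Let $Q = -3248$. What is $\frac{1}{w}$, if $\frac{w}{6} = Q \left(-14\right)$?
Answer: $\frac{1}{272832} \approx 3.6653 \cdot 10^{-6}$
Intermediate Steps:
$w = 272832$ ($w = 6 \left(\left(-3248\right) \left(-14\right)\right) = 6 \cdot 45472 = 272832$)
$\frac{1}{w} = \frac{1}{272832}$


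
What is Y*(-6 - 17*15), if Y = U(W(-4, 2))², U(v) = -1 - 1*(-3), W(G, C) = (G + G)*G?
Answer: -1044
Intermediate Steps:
W(G, C) = 2*G² (W(G, C) = (2*G)*G = 2*G²)
U(v) = 2 (U(v) = -1 + 3 = 2)
Y = 4 (Y = 2² = 4)
Y*(-6 - 17*15) = 4*(-6 - 17*15) = 4*(-6 - 255) = 4*(-261) = -1044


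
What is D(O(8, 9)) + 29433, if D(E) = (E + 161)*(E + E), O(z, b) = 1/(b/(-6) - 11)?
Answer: 18379533/625 ≈ 29407.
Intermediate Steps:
O(z, b) = 1/(-11 - b/6) (O(z, b) = 1/(b*(-⅙) - 11) = 1/(-b/6 - 11) = 1/(-11 - b/6))
D(E) = 2*E*(161 + E) (D(E) = (161 + E)*(2*E) = 2*E*(161 + E))
D(O(8, 9)) + 29433 = 2*(-6/(66 + 9))*(161 - 6/(66 + 9)) + 29433 = 2*(-6/75)*(161 - 6/75) + 29433 = 2*(-6*1/75)*(161 - 6*1/75) + 29433 = 2*(-2/25)*(161 - 2/25) + 29433 = 2*(-2/25)*(4023/25) + 29433 = -16092/625 + 29433 = 18379533/625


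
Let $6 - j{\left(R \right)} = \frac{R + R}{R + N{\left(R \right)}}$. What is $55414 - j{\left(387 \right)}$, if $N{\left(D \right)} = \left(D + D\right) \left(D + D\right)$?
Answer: $\frac{85826994}{1549} \approx 55408.0$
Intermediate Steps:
$N{\left(D \right)} = 4 D^{2}$ ($N{\left(D \right)} = 2 D 2 D = 4 D^{2}$)
$j{\left(R \right)} = 6 - \frac{2 R}{R + 4 R^{2}}$ ($j{\left(R \right)} = 6 - \frac{R + R}{R + 4 R^{2}} = 6 - \frac{2 R}{R + 4 R^{2}}$)
$55414 - j{\left(387 \right)} = 55414 - \frac{4 \left(1 + 6 \cdot 387\right)}{1 + 4 \cdot 387} = 55414 - \frac{4 \left(1 + 2322\right)}{1 + 1548} = 55414 - 4 \cdot \frac{1}{1549} \cdot 2323 = 55414 - \frac{9292}{1549} = \frac{85826994}{1549}$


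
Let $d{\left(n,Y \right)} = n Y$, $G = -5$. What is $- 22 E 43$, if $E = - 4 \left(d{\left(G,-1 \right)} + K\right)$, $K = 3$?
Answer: $30272$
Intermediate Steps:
$d{\left(n,Y \right)} = Y n$
$E = -32$ ($E = - 4 \left(\left(-1\right) \left(-5\right) + 3\right) = - 4 \left(5 + 3\right) = \left(-4\right) 8 = -32$)
$- 22 E 43 = \left(-22\right) \left(-32\right) 43 = 704 \cdot 43 = 30272$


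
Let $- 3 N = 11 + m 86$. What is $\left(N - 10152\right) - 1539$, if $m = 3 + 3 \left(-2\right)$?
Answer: $- \frac{34826}{3} \approx -11609.0$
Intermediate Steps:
$m = -3$ ($m = 3 - 6 = -3$)
$N = \frac{247}{3}$ ($N = - \frac{11 - 258}{3} = \left(- \frac{1}{3}\right) \left(-247\right) = \frac{247}{3} \approx 82.333$)
$\left(N - 10152\right) - 1539 = \left(\frac{247}{3} - 10152\right) - 1539 = - \frac{30209}{3} - 1539 = - \frac{34826}{3}$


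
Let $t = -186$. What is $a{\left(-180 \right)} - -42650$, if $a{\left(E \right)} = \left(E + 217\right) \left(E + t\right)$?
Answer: $29108$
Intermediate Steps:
$a{\left(E \right)} = \left(-186 + E\right) \left(217 + E\right)$ ($a{\left(E \right)} = \left(E + 217\right) \left(E - 186\right) = \left(217 + E\right) \left(-186 + E\right) = \left(-186 + E\right) \left(217 + E\right)$)
$a{\left(-180 \right)} - -42650 = \left(-40362 + \left(-180\right)^{2} + 31 \left(-180\right)\right) - -42650 = \left(-40362 + 32400 - 5580\right) + 42650 = -13542 + 42650 = 29108$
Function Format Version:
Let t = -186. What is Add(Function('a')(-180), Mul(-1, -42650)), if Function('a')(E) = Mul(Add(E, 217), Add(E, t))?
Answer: 29108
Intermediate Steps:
Function('a')(E) = Mul(Add(-186, E), Add(217, E)) (Function('a')(E) = Mul(Add(E, 217), Add(E, -186)) = Mul(Add(217, E), Add(-186, E)) = Mul(Add(-186, E), Add(217, E)))
Add(Function('a')(-180), Mul(-1, -42650)) = Add(Add(-40362, Pow(-180, 2), Mul(31, -180)), Mul(-1, -42650)) = Add(Add(-40362, 32400, -5580), 42650) = Add(-13542, 42650) = 29108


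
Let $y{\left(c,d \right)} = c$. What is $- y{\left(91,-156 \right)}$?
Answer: $-91$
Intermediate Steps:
$- y{\left(91,-156 \right)} = \left(-1\right) 91 = -91$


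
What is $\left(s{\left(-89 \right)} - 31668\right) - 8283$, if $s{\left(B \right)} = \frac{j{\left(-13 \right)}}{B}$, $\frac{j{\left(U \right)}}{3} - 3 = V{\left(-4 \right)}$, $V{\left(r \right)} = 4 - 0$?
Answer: $- \frac{3555660}{89} \approx -39951.0$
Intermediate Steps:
$V{\left(r \right)} = 4$ ($V{\left(r \right)} = 4 + 0 = 4$)
$j{\left(U \right)} = 21$ ($j{\left(U \right)} = 9 + 3 \cdot 4 = 9 + 12 = 21$)
$s{\left(B \right)} = \frac{21}{B}$
$\left(s{\left(-89 \right)} - 31668\right) - 8283 = \left(\frac{21}{-89} - 31668\right) - 8283 = \left(21 \left(- \frac{1}{89}\right) - 31668\right) - 8283 = \left(- \frac{21}{89} - 31668\right) - 8283 = - \frac{2818473}{89} - 8283 = - \frac{3555660}{89}$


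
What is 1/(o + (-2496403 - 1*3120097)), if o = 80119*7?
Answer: -1/5055667 ≈ -1.9780e-7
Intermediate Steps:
o = 560833
1/(o + (-2496403 - 1*3120097)) = 1/(560833 + (-2496403 - 1*3120097)) = 1/(560833 + (-2496403 - 3120097)) = 1/(560833 - 5616500) = 1/(-5055667) = -1/5055667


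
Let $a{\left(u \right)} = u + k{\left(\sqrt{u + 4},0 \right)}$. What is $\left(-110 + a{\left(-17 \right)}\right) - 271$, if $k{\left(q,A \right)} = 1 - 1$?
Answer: $-398$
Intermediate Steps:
$k{\left(q,A \right)} = 0$
$a{\left(u \right)} = u$ ($a{\left(u \right)} = u + 0 = u$)
$\left(-110 + a{\left(-17 \right)}\right) - 271 = \left(-110 - 17\right) - 271 = -127 - 271 = -398$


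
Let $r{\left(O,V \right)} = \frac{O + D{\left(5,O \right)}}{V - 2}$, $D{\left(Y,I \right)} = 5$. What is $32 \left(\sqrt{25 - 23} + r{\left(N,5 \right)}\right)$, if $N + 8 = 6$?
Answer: $32 + 32 \sqrt{2} \approx 77.255$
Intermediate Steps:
$N = -2$ ($N = -8 + 6 = -2$)
$r{\left(O,V \right)} = \frac{5 + O}{-2 + V}$ ($r{\left(O,V \right)} = \frac{O + 5}{V - 2} = \frac{5 + O}{-2 + V}$)
$32 \left(\sqrt{25 - 23} + r{\left(N,5 \right)}\right) = 32 \left(\sqrt{25 - 23} + \frac{5 - 2}{-2 + 5}\right) = 32 \left(\sqrt{2} + \frac{1}{3} \cdot 3\right) = 32 \left(\sqrt{2} + 1\right) = 32 \left(1 + \sqrt{2}\right) = 32 + 32 \sqrt{2}$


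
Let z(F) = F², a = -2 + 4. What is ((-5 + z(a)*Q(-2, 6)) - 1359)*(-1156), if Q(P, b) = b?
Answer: 1549040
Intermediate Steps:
a = 2
((-5 + z(a)*Q(-2, 6)) - 1359)*(-1156) = ((-5 + 2²*6) - 1359)*(-1156) = ((-5 + 4*6) - 1359)*(-1156) = ((-5 + 24) - 1359)*(-1156) = (19 - 1359)*(-1156) = -1340*(-1156) = 1549040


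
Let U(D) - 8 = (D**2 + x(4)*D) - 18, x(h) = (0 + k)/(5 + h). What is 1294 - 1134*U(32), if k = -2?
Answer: -1140518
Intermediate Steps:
x(h) = -2/(5 + h) (x(h) = (0 - 2)/(5 + h) = -2/(5 + h))
U(D) = -10 + D**2 - 2*D/9 (U(D) = 8 + ((D**2 + (-2/(5 + 4))*D) - 18) = 8 + ((D**2 + (-2/9)*D) - 18) = 8 + ((D**2 + (-2*1/9)*D) - 18) = 8 + ((D**2 - 2*D/9) - 18) = 8 + (-18 + D**2 - 2*D/9) = -10 + D**2 - 2*D/9)
1294 - 1134*U(32) = 1294 - 1134*(-10 + 32**2 - 2/9*32) = 1294 - 1134*(-10 + 1024 - 64/9) = 1294 - 1134*9062/9 = 1294 - 1141812 = -1140518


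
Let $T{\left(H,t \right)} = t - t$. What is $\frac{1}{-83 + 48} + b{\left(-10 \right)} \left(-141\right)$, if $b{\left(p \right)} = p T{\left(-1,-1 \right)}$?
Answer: $- \frac{1}{35} \approx -0.028571$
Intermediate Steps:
$T{\left(H,t \right)} = 0$
$b{\left(p \right)} = 0$ ($b{\left(p \right)} = p 0 = 0$)
$\frac{1}{-83 + 48} + b{\left(-10 \right)} \left(-141\right) = \frac{1}{-83 + 48} + 0 \left(-141\right) = \frac{1}{-35} + 0 = - \frac{1}{35} + 0 = - \frac{1}{35}$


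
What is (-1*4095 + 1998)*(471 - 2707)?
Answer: 4688892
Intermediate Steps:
(-1*4095 + 1998)*(471 - 2707) = (-4095 + 1998)*(-2236) = -2097*(-2236) = 4688892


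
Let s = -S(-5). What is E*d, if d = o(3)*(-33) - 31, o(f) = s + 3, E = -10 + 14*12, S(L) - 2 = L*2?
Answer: -62252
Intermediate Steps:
S(L) = 2 + 2*L (S(L) = 2 + L*2 = 2 + 2*L)
s = 8 (s = -(2 + 2*(-5)) = -(2 - 10) = -1*(-8) = 8)
E = 158 (E = -10 + 168 = 158)
o(f) = 11 (o(f) = 8 + 3 = 11)
d = -394 (d = 11*(-33) - 31 = -363 - 31 = -394)
E*d = 158*(-394) = -62252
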